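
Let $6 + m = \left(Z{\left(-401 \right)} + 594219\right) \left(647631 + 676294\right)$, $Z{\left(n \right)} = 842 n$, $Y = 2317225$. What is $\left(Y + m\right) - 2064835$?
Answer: $339688957109$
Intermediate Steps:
$m = 339688704719$ ($m = -6 + \left(842 \left(-401\right) + 594219\right) \left(647631 + 676294\right) = -6 + \left(-337642 + 594219\right) 1323925 = -6 + 256577 \cdot 1323925 = -6 + 339688704725 = 339688704719$)
$\left(Y + m\right) - 2064835 = \left(2317225 + 339688704719\right) - 2064835 = 339691021944 - 2064835 = 339688957109$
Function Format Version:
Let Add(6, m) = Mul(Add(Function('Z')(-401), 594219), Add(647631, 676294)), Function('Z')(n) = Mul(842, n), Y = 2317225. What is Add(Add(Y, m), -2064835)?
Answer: 339688957109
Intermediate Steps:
m = 339688704719 (m = Add(-6, Mul(Add(Mul(842, -401), 594219), Add(647631, 676294))) = Add(-6, Mul(Add(-337642, 594219), 1323925)) = Add(-6, Mul(256577, 1323925)) = Add(-6, 339688704725) = 339688704719)
Add(Add(Y, m), -2064835) = Add(Add(2317225, 339688704719), -2064835) = Add(339691021944, -2064835) = 339688957109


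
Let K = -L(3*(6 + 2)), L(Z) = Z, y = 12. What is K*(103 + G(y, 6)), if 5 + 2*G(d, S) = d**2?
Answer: -4140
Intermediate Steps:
G(d, S) = -5/2 + d**2/2
K = -24 (K = -3*(6 + 2) = -3*8 = -1*24 = -24)
K*(103 + G(y, 6)) = -24*(103 + (-5/2 + (1/2)*12**2)) = -24*(103 + (-5/2 + (1/2)*144)) = -24*(103 + (-5/2 + 72)) = -24*(103 + 139/2) = -24*345/2 = -4140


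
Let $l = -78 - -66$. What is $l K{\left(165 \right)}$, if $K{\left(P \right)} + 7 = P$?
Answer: $-1896$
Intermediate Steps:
$K{\left(P \right)} = -7 + P$
$l = -12$ ($l = -78 + 66 = -12$)
$l K{\left(165 \right)} = - 12 \left(-7 + 165\right) = \left(-12\right) 158 = -1896$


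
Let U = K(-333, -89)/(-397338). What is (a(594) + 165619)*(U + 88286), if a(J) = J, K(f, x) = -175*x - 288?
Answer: 5830646890498153/397338 ≈ 1.4674e+10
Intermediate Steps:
K(f, x) = -288 - 175*x
U = -15287/397338 (U = (-288 - 175*(-89))/(-397338) = (-288 + 15575)*(-1/397338) = 15287*(-1/397338) = -15287/397338 ≈ -0.038474)
(a(594) + 165619)*(U + 88286) = (594 + 165619)*(-15287/397338 + 88286) = 166213*(35079367381/397338) = 5830646890498153/397338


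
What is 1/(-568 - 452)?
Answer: -1/1020 ≈ -0.00098039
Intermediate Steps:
1/(-568 - 452) = 1/(-1020) = -1/1020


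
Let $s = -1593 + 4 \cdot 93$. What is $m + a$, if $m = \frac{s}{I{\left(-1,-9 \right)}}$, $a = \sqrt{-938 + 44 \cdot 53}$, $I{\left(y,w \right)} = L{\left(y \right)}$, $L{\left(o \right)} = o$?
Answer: $1221 + \sqrt{1394} \approx 1258.3$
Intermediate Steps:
$I{\left(y,w \right)} = y$
$s = -1221$ ($s = -1593 + 372 = -1221$)
$a = \sqrt{1394}$ ($a = \sqrt{-938 + 2332} = \sqrt{1394} \approx 37.336$)
$m = 1221$ ($m = - \frac{1221}{-1} = \left(-1221\right) \left(-1\right) = 1221$)
$m + a = 1221 + \sqrt{1394}$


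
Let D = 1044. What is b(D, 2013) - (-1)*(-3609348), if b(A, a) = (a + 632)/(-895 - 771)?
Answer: -6013176413/1666 ≈ -3.6093e+6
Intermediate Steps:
b(A, a) = -316/833 - a/1666 (b(A, a) = (632 + a)/(-1666) = (632 + a)*(-1/1666) = -316/833 - a/1666)
b(D, 2013) - (-1)*(-3609348) = (-316/833 - 1/1666*2013) - (-1)*(-3609348) = (-316/833 - 2013/1666) - 1*3609348 = -2645/1666 - 3609348 = -6013176413/1666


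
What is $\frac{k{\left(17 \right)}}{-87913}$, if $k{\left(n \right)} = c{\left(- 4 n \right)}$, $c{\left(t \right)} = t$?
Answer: $\frac{68}{87913} \approx 0.00077349$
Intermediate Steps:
$k{\left(n \right)} = - 4 n$
$\frac{k{\left(17 \right)}}{-87913} = \frac{\left(-4\right) 17}{-87913} = \left(-68\right) \left(- \frac{1}{87913}\right) = \frac{68}{87913}$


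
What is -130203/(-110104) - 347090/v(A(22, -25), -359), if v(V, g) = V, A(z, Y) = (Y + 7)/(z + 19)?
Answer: 783429117707/990936 ≈ 7.9060e+5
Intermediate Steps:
A(z, Y) = (7 + Y)/(19 + z)
-130203/(-110104) - 347090/v(A(22, -25), -359) = -130203/(-110104) - 347090*(19 + 22)/(7 - 25) = -130203*(-1/110104) - 347090/(-18/41) = 130203/110104 - 347090/((1/41)*(-18)) = 130203/110104 - 347090/(-18/41) = 130203/110104 - 347090*(-41/18) = 130203/110104 + 7115345/9 = 783429117707/990936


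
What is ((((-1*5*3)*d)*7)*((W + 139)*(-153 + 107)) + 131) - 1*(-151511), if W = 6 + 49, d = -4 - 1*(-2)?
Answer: -1722398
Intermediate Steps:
d = -2 (d = -4 + 2 = -2)
W = 55
((((-1*5*3)*d)*7)*((W + 139)*(-153 + 107)) + 131) - 1*(-151511) = ((((-1*5*3)*(-2))*7)*((55 + 139)*(-153 + 107)) + 131) - 1*(-151511) = (((-5*3*(-2))*7)*(194*(-46)) + 131) + 151511 = ((-15*(-2)*7)*(-8924) + 131) + 151511 = ((30*7)*(-8924) + 131) + 151511 = (210*(-8924) + 131) + 151511 = (-1874040 + 131) + 151511 = -1873909 + 151511 = -1722398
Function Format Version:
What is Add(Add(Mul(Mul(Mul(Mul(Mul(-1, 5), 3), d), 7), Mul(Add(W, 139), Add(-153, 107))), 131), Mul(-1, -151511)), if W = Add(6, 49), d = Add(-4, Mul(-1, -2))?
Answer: -1722398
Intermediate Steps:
d = -2 (d = Add(-4, 2) = -2)
W = 55
Add(Add(Mul(Mul(Mul(Mul(Mul(-1, 5), 3), d), 7), Mul(Add(W, 139), Add(-153, 107))), 131), Mul(-1, -151511)) = Add(Add(Mul(Mul(Mul(Mul(Mul(-1, 5), 3), -2), 7), Mul(Add(55, 139), Add(-153, 107))), 131), Mul(-1, -151511)) = Add(Add(Mul(Mul(Mul(Mul(-5, 3), -2), 7), Mul(194, -46)), 131), 151511) = Add(Add(Mul(Mul(Mul(-15, -2), 7), -8924), 131), 151511) = Add(Add(Mul(Mul(30, 7), -8924), 131), 151511) = Add(Add(Mul(210, -8924), 131), 151511) = Add(Add(-1874040, 131), 151511) = Add(-1873909, 151511) = -1722398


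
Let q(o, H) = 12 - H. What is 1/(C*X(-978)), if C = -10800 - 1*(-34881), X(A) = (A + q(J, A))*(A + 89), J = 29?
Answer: -1/256896108 ≈ -3.8926e-9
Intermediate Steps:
X(A) = 1068 + 12*A (X(A) = (A + (12 - A))*(A + 89) = 12*(89 + A) = 1068 + 12*A)
C = 24081 (C = -10800 + 34881 = 24081)
1/(C*X(-978)) = 1/(24081*(1068 + 12*(-978))) = 1/(24081*(1068 - 11736)) = (1/24081)/(-10668) = (1/24081)*(-1/10668) = -1/256896108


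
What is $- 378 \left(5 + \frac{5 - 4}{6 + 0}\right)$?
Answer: $-1953$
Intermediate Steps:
$- 378 \left(5 + \frac{5 - 4}{6 + 0}\right) = - 378 \left(5 + 1 \cdot \frac{1}{6}\right) = - 378 \left(5 + \frac{1}{6}\right) = \left(-378\right) \frac{31}{6} = -1953$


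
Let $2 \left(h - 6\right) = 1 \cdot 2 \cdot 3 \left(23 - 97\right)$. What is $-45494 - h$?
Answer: $-45278$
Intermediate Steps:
$h = -216$ ($h = 6 + \frac{1 \cdot 2 \cdot 3 \left(23 - 97\right)}{2} = 6 + \frac{2 \cdot 3 \left(-74\right)}{2} = 6 + \frac{6 \left(-74\right)}{2} = 6 + \frac{1}{2} \left(-444\right) = 6 - 222 = -216$)
$-45494 - h = -45494 - -216 = -45494 + 216 = -45278$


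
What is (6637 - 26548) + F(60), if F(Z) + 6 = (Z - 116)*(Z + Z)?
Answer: -26637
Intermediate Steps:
F(Z) = -6 + 2*Z*(-116 + Z) (F(Z) = -6 + (Z - 116)*(Z + Z) = -6 + (-116 + Z)*(2*Z) = -6 + 2*Z*(-116 + Z))
(6637 - 26548) + F(60) = (6637 - 26548) + (-6 - 232*60 + 2*60²) = -19911 + (-6 - 13920 + 2*3600) = -19911 + (-6 - 13920 + 7200) = -19911 - 6726 = -26637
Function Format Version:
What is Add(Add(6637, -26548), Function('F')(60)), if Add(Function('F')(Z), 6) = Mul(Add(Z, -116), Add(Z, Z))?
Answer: -26637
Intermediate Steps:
Function('F')(Z) = Add(-6, Mul(2, Z, Add(-116, Z))) (Function('F')(Z) = Add(-6, Mul(Add(Z, -116), Add(Z, Z))) = Add(-6, Mul(Add(-116, Z), Mul(2, Z))) = Add(-6, Mul(2, Z, Add(-116, Z))))
Add(Add(6637, -26548), Function('F')(60)) = Add(Add(6637, -26548), Add(-6, Mul(-232, 60), Mul(2, Pow(60, 2)))) = Add(-19911, Add(-6, -13920, Mul(2, 3600))) = Add(-19911, Add(-6, -13920, 7200)) = Add(-19911, -6726) = -26637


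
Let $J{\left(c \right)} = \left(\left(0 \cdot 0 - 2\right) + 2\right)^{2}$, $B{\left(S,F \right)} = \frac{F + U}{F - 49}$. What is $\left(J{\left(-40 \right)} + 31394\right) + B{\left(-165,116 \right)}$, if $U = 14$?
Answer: $\frac{2103528}{67} \approx 31396.0$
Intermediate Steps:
$B{\left(S,F \right)} = \frac{14 + F}{-49 + F}$ ($B{\left(S,F \right)} = \frac{F + 14}{F - 49} = \frac{14 + F}{-49 + F}$)
$J{\left(c \right)} = 0$ ($J{\left(c \right)} = \left(\left(0 - 2\right) + 2\right)^{2} = \left(-2 + 2\right)^{2} = 0^{2} = 0$)
$\left(J{\left(-40 \right)} + 31394\right) + B{\left(-165,116 \right)} = \left(0 + 31394\right) + \frac{14 + 116}{-49 + 116} = 31394 + \frac{1}{67} \cdot 130 = 31394 + \frac{130}{67} = \frac{2103528}{67}$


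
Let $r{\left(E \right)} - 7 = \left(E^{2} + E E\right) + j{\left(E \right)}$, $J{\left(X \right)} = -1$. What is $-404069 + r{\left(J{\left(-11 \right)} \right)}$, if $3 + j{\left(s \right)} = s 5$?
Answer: $-404068$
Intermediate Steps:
$j{\left(s \right)} = -3 + 5 s$ ($j{\left(s \right)} = -3 + s 5 = -3 + 5 s$)
$r{\left(E \right)} = 4 + 2 E^{2} + 5 E$ ($r{\left(E \right)} = 7 + \left(\left(E^{2} + E E\right) + \left(-3 + 5 E\right)\right) = 7 + \left(\left(E^{2} + E^{2}\right) + \left(-3 + 5 E\right)\right) = 7 + \left(2 E^{2} + \left(-3 + 5 E\right)\right) = 7 + \left(-3 + 2 E^{2} + 5 E\right) = 4 + 2 E^{2} + 5 E$)
$-404069 + r{\left(J{\left(-11 \right)} \right)} = -404069 + \left(4 + 2 \left(-1\right)^{2} + 5 \left(-1\right)\right) = -404069 + \left(4 + 2 \cdot 1 - 5\right) = -404069 + \left(4 + 2 - 5\right) = -404069 + 1 = -404068$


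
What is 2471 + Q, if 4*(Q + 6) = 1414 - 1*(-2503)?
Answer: 13777/4 ≈ 3444.3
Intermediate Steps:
Q = 3893/4 (Q = -6 + (1414 - 1*(-2503))/4 = -6 + (1414 + 2503)/4 = -6 + (¼)*3917 = -6 + 3917/4 = 3893/4 ≈ 973.25)
2471 + Q = 2471 + 3893/4 = 13777/4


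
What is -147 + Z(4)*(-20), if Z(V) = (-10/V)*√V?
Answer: -47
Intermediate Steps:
Z(V) = -10/√V
-147 + Z(4)*(-20) = -147 - 10/√4*(-20) = -147 - 10*½*(-20) = -147 - 5*(-20) = -147 + 100 = -47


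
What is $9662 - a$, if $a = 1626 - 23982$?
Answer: $32018$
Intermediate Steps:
$a = -22356$ ($a = 1626 - 23982 = -22356$)
$9662 - a = 9662 - -22356 = 9662 + 22356 = 32018$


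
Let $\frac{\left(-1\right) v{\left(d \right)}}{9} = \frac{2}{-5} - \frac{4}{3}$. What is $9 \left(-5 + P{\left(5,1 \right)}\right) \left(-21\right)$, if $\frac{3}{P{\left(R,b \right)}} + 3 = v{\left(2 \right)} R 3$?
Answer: $\frac{10368}{11} \approx 942.54$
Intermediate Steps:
$v{\left(d \right)} = \frac{78}{5}$ ($v{\left(d \right)} = - 9 \left(\frac{2}{-5} - \frac{4}{3}\right) = - 9 \left(2 \left(- \frac{1}{5}\right) - \frac{4}{3}\right) = - 9 \left(- \frac{2}{5} - \frac{4}{3}\right) = \left(-9\right) \left(- \frac{26}{15}\right) = \frac{78}{5}$)
$P{\left(R,b \right)} = \frac{3}{-3 + \frac{234 R}{5}}$ ($P{\left(R,b \right)} = \frac{3}{-3 + \frac{78 R}{5} \cdot 3} = \frac{3}{-3 + \frac{234 R}{5}}$)
$9 \left(-5 + P{\left(5,1 \right)}\right) \left(-21\right) = 9 \left(-5 + \frac{5}{-5 + 78 \cdot 5}\right) \left(-21\right) = 9 \left(-5 + \frac{5}{-5 + 390}\right) \left(-21\right) = 9 \left(-5 + \frac{5}{385}\right) \left(-21\right) = 9 \left(-5 + 5 \cdot \frac{1}{385}\right) \left(-21\right) = 9 \left(-5 + \frac{1}{77}\right) \left(-21\right) = 9 \left(- \frac{384}{77}\right) \left(-21\right) = \left(- \frac{3456}{77}\right) \left(-21\right) = \frac{10368}{11}$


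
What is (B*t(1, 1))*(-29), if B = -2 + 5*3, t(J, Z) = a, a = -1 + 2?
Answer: -377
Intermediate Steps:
a = 1
t(J, Z) = 1
B = 13 (B = -2 + 15 = 13)
(B*t(1, 1))*(-29) = (13*1)*(-29) = 13*(-29) = -377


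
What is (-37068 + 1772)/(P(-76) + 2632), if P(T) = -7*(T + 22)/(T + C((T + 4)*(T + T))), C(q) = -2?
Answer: -458848/34153 ≈ -13.435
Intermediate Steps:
P(T) = -7*(22 + T)/(-2 + T) (P(T) = -7*(T + 22)/(T - 2) = -7*(22 + T)/(-2 + T))
(-37068 + 1772)/(P(-76) + 2632) = (-37068 + 1772)/(7*(-22 - 1*(-76))/(-2 - 76) + 2632) = -35296/(7*(-22 + 76)/(-78) + 2632) = -35296/(7*(-1/78)*54 + 2632) = -35296/(-63/13 + 2632) = -35296/34153/13 = -35296*13/34153 = -458848/34153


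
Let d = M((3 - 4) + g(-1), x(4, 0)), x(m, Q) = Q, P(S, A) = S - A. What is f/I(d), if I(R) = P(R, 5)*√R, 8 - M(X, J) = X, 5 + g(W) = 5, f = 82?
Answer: 41/6 ≈ 6.8333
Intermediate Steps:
g(W) = 0 (g(W) = -5 + 5 = 0)
M(X, J) = 8 - X
d = 9 (d = 8 - ((3 - 4) + 0) = 8 - (-1 + 0) = 8 - 1*(-1) = 8 + 1 = 9)
I(R) = √R*(-5 + R) (I(R) = (R - 1*5)*√R = (R - 5)*√R = (-5 + R)*√R = √R*(-5 + R))
f/I(d) = 82/((√9*(-5 + 9))) = 82/((3*4)) = 82/12 = 82*(1/12) = 41/6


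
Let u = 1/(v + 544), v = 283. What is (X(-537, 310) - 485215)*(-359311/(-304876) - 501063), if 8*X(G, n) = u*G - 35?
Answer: 245198753607608730797/1008529808 ≈ 2.4312e+11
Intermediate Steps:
u = 1/827 (u = 1/(283 + 544) = 1/827 ≈ 0.0012092)
X(G, n) = -35/8 + G/6616 (X(G, n) = (G/827 - 35)/8 = (-35 + G/827)/8 = -35/8 + G/6616)
(X(-537, 310) - 485215)*(-359311/(-304876) - 501063) = ((-35/8 + (1/6616)*(-537)) - 485215)*(-359311/(-304876) - 501063) = ((-35/8 - 537/6616) - 485215)*(-359311*(-1/304876) - 501063) = (-14741/3308 - 485215)*(359311/304876 - 501063) = -1605105961/3308*(-152761723877/304876) = 245198753607608730797/1008529808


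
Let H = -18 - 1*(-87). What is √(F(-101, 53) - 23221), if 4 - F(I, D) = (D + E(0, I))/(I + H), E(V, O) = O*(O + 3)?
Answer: I*√1465986/8 ≈ 151.35*I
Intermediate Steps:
E(V, O) = O*(3 + O)
H = 69 (H = -18 + 87 = 69)
F(I, D) = 4 - (D + I*(3 + I))/(69 + I) (F(I, D) = 4 - (D + I*(3 + I))/(I + 69) = 4 - (D + I*(3 + I))/(69 + I))
√(F(-101, 53) - 23221) = √((276 - 101 - 1*53 - 1*(-101)²)/(69 - 101) - 23221) = √((276 - 101 - 53 - 1*10201)/(-32) - 23221) = √(-(276 - 101 - 53 - 10201)/32 - 23221) = √(-1/32*(-10079) - 23221) = √(10079/32 - 23221) = √(-732993/32) = I*√1465986/8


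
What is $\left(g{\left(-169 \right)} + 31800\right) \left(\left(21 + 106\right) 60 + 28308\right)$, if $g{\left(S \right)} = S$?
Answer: $1136438568$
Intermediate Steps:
$\left(g{\left(-169 \right)} + 31800\right) \left(\left(21 + 106\right) 60 + 28308\right) = \left(-169 + 31800\right) \left(\left(21 + 106\right) 60 + 28308\right) = 31631 \left(127 \cdot 60 + 28308\right) = 31631 \left(7620 + 28308\right) = 31631 \cdot 35928 = 1136438568$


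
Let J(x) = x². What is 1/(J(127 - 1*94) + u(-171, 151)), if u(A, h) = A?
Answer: 1/918 ≈ 0.0010893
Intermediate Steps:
1/(J(127 - 1*94) + u(-171, 151)) = 1/((127 - 1*94)² - 171) = 1/((127 - 94)² - 171) = 1/(33² - 171) = 1/(1089 - 171) = 1/918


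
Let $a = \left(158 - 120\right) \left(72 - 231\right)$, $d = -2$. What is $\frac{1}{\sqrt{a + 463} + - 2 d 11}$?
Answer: $\frac{44}{7515} - \frac{i \sqrt{5579}}{7515} \approx 0.005855 - 0.0099391 i$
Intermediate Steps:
$a = -6042$ ($a = 38 \left(-159\right) = -6042$)
$\frac{1}{\sqrt{a + 463} + - 2 d 11} = \frac{1}{\sqrt{-6042 + 463} + \left(-2\right) \left(-2\right) 11} = \frac{1}{\sqrt{-5579} + 4 \cdot 11} = \frac{1}{i \sqrt{5579} + 44} = \frac{1}{44 + i \sqrt{5579}}$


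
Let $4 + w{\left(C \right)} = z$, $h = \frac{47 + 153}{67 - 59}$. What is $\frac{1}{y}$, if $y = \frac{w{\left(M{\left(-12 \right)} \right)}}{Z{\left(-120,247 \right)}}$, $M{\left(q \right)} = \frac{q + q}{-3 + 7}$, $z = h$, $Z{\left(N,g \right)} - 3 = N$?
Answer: $- \frac{39}{7} \approx -5.5714$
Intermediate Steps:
$Z{\left(N,g \right)} = 3 + N$
$h = 25$ ($h = \frac{200}{8} = 200 \cdot \frac{1}{8} = 25$)
$z = 25$
$M{\left(q \right)} = \frac{q}{2}$ ($M{\left(q \right)} = \frac{2 q}{4} = 2 q \frac{1}{4} = \frac{q}{2}$)
$w{\left(C \right)} = 21$ ($w{\left(C \right)} = -4 + 25 = 21$)
$y = - \frac{7}{39}$ ($y = \frac{21}{3 - 120} = \frac{21}{-117} = 21 \left(- \frac{1}{117}\right) = - \frac{7}{39} \approx -0.17949$)
$\frac{1}{y} = \frac{1}{- \frac{7}{39}} = - \frac{39}{7}$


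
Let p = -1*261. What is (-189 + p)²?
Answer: 202500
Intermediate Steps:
p = -261
(-189 + p)² = (-189 - 261)² = (-450)² = 202500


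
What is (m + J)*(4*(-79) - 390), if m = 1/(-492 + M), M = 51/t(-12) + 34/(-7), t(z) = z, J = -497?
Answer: 4923245110/14031 ≈ 3.5088e+5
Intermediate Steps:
M = -255/28 (M = 51/(-12) + 34/(-7) = 51*(-1/12) + 34*(-1/7) = -17/4 - 34/7 = -255/28 ≈ -9.1071)
m = -28/14031 (m = 1/(-492 - 255/28) = 1/(-14031/28) = -28/14031 ≈ -0.0019956)
(m + J)*(4*(-79) - 390) = (-28/14031 - 497)*(4*(-79) - 390) = -6973435*(-316 - 390)/14031 = -6973435/14031*(-706) = 4923245110/14031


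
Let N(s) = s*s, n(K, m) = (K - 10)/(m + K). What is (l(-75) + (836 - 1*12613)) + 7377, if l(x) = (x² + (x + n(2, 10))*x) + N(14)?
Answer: 7096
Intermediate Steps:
n(K, m) = (-10 + K)/(K + m)
N(s) = s²
l(x) = 196 + x² + x*(-⅔ + x) (l(x) = (x² + (x + (-10 + 2)/(2 + 10))*x) + 14² = (x² + (x - 8/12)*x) + 196 = (x² + (x + (1/12)*(-8))*x) + 196 = (x² + (x - ⅔)*x) + 196 = (x² + (-⅔ + x)*x) + 196 = (x² + x*(-⅔ + x)) + 196 = 196 + x² + x*(-⅔ + x))
(l(-75) + (836 - 1*12613)) + 7377 = ((196 + 2*(-75)² - ⅔*(-75)) + (836 - 1*12613)) + 7377 = ((196 + 2*5625 + 50) + (836 - 12613)) + 7377 = ((196 + 11250 + 50) - 11777) + 7377 = (11496 - 11777) + 7377 = -281 + 7377 = 7096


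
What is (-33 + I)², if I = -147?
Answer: 32400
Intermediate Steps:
(-33 + I)² = (-33 - 147)² = (-180)² = 32400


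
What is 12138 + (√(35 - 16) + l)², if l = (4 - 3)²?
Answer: 12158 + 2*√19 ≈ 12167.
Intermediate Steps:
l = 1 (l = 1² = 1)
12138 + (√(35 - 16) + l)² = 12138 + (√(35 - 16) + 1)² = 12138 + (√19 + 1)² = 12138 + (1 + √19)²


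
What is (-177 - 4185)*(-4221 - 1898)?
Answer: 26691078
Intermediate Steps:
(-177 - 4185)*(-4221 - 1898) = -4362*(-6119) = 26691078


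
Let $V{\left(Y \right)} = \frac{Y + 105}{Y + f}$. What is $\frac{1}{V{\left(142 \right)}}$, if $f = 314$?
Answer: $\frac{24}{13} \approx 1.8462$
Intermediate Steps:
$V{\left(Y \right)} = \frac{105 + Y}{314 + Y}$ ($V{\left(Y \right)} = \frac{Y + 105}{Y + 314} = \frac{105 + Y}{314 + Y}$)
$\frac{1}{V{\left(142 \right)}} = \frac{1}{\frac{1}{314 + 142} \left(105 + 142\right)} = \frac{1}{\frac{1}{456} \cdot 247} = \frac{1}{\frac{13}{24}} = \frac{24}{13}$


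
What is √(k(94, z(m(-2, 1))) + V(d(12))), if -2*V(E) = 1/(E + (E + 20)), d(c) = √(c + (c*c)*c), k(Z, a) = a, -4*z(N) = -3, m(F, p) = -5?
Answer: √(58 + 12*√435)/(4*√(5 + √435)) ≈ 0.86323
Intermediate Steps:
z(N) = ¾ (z(N) = -¼*(-3) = ¾)
d(c) = √(c + c³) (d(c) = √(c + c²*c) = √(c + c³))
V(E) = -1/(2*(20 + 2*E)) (V(E) = -1/(2*(E + (E + 20))) = -1/(2*(E + (20 + E))) = -1/(2*(20 + 2*E)))
√(k(94, z(m(-2, 1))) + V(d(12))) = √(¾ - 1/(40 + 4*√(12 + 12³))) = √(¾ - 1/(40 + 4*√(12 + 1728))) = √(¾ - 1/(40 + 4*√1740)) = √(¾ - 1/(40 + 4*(2*√435))) = √(¾ - 1/(40 + 8*√435))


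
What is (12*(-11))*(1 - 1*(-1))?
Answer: -264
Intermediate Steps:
(12*(-11))*(1 - 1*(-1)) = -132*(1 + 1) = -132*2 = -264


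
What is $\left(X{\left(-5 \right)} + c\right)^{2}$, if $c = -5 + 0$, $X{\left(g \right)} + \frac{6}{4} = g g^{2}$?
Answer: $\frac{69169}{4} \approx 17292.0$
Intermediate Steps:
$X{\left(g \right)} = - \frac{3}{2} + g^{3}$ ($X{\left(g \right)} = - \frac{3}{2} + g g^{2} = - \frac{3}{2} + g^{3}$)
$c = -5$
$\left(X{\left(-5 \right)} + c\right)^{2} = \left(\left(- \frac{3}{2} + \left(-5\right)^{3}\right) - 5\right)^{2} = \left(\left(- \frac{3}{2} - 125\right) - 5\right)^{2} = \left(- \frac{253}{2} - 5\right)^{2} = \left(- \frac{263}{2}\right)^{2} = \frac{69169}{4}$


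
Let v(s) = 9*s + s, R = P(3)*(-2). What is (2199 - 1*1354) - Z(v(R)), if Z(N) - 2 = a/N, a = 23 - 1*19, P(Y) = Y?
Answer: 12646/15 ≈ 843.07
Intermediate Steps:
R = -6 (R = 3*(-2) = -6)
a = 4 (a = 23 - 19 = 4)
v(s) = 10*s
Z(N) = 2 + 4/N
(2199 - 1*1354) - Z(v(R)) = (2199 - 1*1354) - (2 + 4/((10*(-6)))) = (2199 - 1354) - (2 + 4/(-60)) = 845 - (2 + 4*(-1/60)) = 845 - (2 - 1/15) = 845 - 1*29/15 = 845 - 29/15 = 12646/15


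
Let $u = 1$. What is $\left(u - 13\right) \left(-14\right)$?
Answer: $168$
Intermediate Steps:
$\left(u - 13\right) \left(-14\right) = \left(1 - 13\right) \left(-14\right) = \left(-12\right) \left(-14\right) = 168$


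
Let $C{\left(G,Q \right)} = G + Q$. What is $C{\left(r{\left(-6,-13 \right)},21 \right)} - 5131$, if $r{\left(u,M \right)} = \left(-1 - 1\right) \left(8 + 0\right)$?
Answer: $-5126$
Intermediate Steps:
$r{\left(u,M \right)} = -16$ ($r{\left(u,M \right)} = \left(-2\right) 8 = -16$)
$C{\left(r{\left(-6,-13 \right)},21 \right)} - 5131 = \left(-16 + 21\right) - 5131 = 5 - 5131 = -5126$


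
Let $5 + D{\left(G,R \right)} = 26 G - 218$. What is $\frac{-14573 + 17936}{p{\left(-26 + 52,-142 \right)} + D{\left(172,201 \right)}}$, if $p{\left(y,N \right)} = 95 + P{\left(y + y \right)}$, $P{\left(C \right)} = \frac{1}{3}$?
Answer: $\frac{10089}{13033} \approx 0.77411$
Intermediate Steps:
$D{\left(G,R \right)} = -223 + 26 G$ ($D{\left(G,R \right)} = -5 + \left(26 G - 218\right) = -5 + \left(-218 + 26 G\right) = -223 + 26 G$)
$P{\left(C \right)} = \frac{1}{3}$
$p{\left(y,N \right)} = \frac{286}{3}$ ($p{\left(y,N \right)} = 95 + \frac{1}{3} = \frac{286}{3}$)
$\frac{-14573 + 17936}{p{\left(-26 + 52,-142 \right)} + D{\left(172,201 \right)}} = \frac{-14573 + 17936}{\frac{286}{3} + \left(-223 + 26 \cdot 172\right)} = \frac{3363}{\frac{286}{3} + \left(-223 + 4472\right)} = \frac{3363}{\frac{286}{3} + 4249} = \frac{3363}{\frac{13033}{3}} = 3363 \cdot \frac{3}{13033} = \frac{10089}{13033}$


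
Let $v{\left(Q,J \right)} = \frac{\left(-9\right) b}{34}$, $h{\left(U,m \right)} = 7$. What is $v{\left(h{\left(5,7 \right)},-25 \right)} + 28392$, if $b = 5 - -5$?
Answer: $\frac{482619}{17} \approx 28389.0$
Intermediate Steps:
$b = 10$ ($b = 5 + 5 = 10$)
$v{\left(Q,J \right)} = - \frac{45}{17}$ ($v{\left(Q,J \right)} = \frac{\left(-9\right) 10}{34} = \left(-90\right) \frac{1}{34} = - \frac{45}{17}$)
$v{\left(h{\left(5,7 \right)},-25 \right)} + 28392 = - \frac{45}{17} + 28392 = \frac{482619}{17}$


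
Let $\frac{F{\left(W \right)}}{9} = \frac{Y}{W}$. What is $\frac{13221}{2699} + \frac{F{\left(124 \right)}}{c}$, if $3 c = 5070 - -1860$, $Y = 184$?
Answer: $\frac{157978866}{32212565} \approx 4.9043$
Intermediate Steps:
$F{\left(W \right)} = \frac{1656}{W}$ ($F{\left(W \right)} = 9 \frac{184}{W} = \frac{1656}{W}$)
$c = 2310$ ($c = \frac{5070 - -1860}{3} = \frac{5070 + 1860}{3} = \frac{1}{3} \cdot 6930 = 2310$)
$\frac{13221}{2699} + \frac{F{\left(124 \right)}}{c} = \frac{13221}{2699} + \frac{1656 \cdot \frac{1}{124}}{2310} = 13221 \cdot \frac{1}{2699} + 1656 \cdot \frac{1}{124} \cdot \frac{1}{2310} = \frac{13221}{2699} + \frac{414}{31} \cdot \frac{1}{2310} = \frac{13221}{2699} + \frac{69}{11935} = \frac{157978866}{32212565}$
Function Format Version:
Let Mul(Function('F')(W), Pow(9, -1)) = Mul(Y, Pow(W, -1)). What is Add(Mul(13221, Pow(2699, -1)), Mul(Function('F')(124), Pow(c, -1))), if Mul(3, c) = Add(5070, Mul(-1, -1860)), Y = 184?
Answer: Rational(157978866, 32212565) ≈ 4.9043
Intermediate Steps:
Function('F')(W) = Mul(1656, Pow(W, -1)) (Function('F')(W) = Mul(9, Mul(184, Pow(W, -1))) = Mul(1656, Pow(W, -1)))
c = 2310 (c = Mul(Rational(1, 3), Add(5070, Mul(-1, -1860))) = Mul(Rational(1, 3), Add(5070, 1860)) = Mul(Rational(1, 3), 6930) = 2310)
Add(Mul(13221, Pow(2699, -1)), Mul(Function('F')(124), Pow(c, -1))) = Add(Mul(13221, Pow(2699, -1)), Mul(Mul(1656, Pow(124, -1)), Pow(2310, -1))) = Add(Mul(13221, Rational(1, 2699)), Mul(Mul(1656, Rational(1, 124)), Rational(1, 2310))) = Add(Rational(13221, 2699), Mul(Rational(414, 31), Rational(1, 2310))) = Add(Rational(13221, 2699), Rational(69, 11935)) = Rational(157978866, 32212565)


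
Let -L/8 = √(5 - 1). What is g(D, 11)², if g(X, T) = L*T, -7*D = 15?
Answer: 30976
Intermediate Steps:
D = -15/7 (D = -⅐*15 = -15/7 ≈ -2.1429)
L = -16 (L = -8*√(5 - 1) = -8*√4 = -8*2 = -16)
g(X, T) = -16*T
g(D, 11)² = (-16*11)² = (-176)² = 30976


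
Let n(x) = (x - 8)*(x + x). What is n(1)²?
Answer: 196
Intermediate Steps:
n(x) = 2*x*(-8 + x) (n(x) = (-8 + x)*(2*x) = 2*x*(-8 + x))
n(1)² = (2*1*(-8 + 1))² = (2*1*(-7))² = (-14)² = 196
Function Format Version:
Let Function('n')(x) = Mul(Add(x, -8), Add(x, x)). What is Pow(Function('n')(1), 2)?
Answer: 196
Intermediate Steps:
Function('n')(x) = Mul(2, x, Add(-8, x)) (Function('n')(x) = Mul(Add(-8, x), Mul(2, x)) = Mul(2, x, Add(-8, x)))
Pow(Function('n')(1), 2) = Pow(Mul(2, 1, Add(-8, 1)), 2) = Pow(Mul(2, 1, -7), 2) = Pow(-14, 2) = 196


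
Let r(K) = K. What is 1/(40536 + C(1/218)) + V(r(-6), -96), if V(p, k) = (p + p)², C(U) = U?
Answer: 1272506474/8836849 ≈ 144.00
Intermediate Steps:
V(p, k) = 4*p² (V(p, k) = (2*p)² = 4*p²)
1/(40536 + C(1/218)) + V(r(-6), -96) = 1/(40536 + 1/218) + 4*(-6)² = 1/(40536 + 1/218) + 4*36 = 1/(8836849/218) + 144 = 218/8836849 + 144 = 1272506474/8836849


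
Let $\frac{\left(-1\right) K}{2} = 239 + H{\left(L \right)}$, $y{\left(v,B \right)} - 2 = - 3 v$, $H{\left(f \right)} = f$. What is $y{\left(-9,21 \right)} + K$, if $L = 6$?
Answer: $-461$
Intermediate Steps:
$y{\left(v,B \right)} = 2 - 3 v$
$K = -490$ ($K = - 2 \left(239 + 6\right) = \left(-2\right) 245 = -490$)
$y{\left(-9,21 \right)} + K = \left(2 - -27\right) - 490 = \left(2 + 27\right) - 490 = 29 - 490 = -461$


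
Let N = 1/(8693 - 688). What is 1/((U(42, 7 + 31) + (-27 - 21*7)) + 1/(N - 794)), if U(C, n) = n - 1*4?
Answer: -6355969/889843665 ≈ -0.0071428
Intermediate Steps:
N = 1/8005 ≈ 0.00012492
U(C, n) = -4 + n (U(C, n) = n - 4 = -4 + n)
1/((U(42, 7 + 31) + (-27 - 21*7)) + 1/(N - 794)) = 1/(((-4 + (7 + 31)) + (-27 - 21*7)) + 1/(1/8005 - 794)) = 1/(((-4 + 38) + (-27 - 147)) + 1/(-6355969/8005)) = 1/((34 - 174) - 8005/6355969) = 1/(-140 - 8005/6355969) = 1/(-889843665/6355969) = -6355969/889843665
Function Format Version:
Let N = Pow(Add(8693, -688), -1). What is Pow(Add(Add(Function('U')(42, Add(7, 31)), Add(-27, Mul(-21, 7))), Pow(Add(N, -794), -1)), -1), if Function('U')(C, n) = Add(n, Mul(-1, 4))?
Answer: Rational(-6355969, 889843665) ≈ -0.0071428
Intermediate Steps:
N = Rational(1, 8005) (N = Pow(8005, -1) = Rational(1, 8005) ≈ 0.00012492)
Function('U')(C, n) = Add(-4, n) (Function('U')(C, n) = Add(n, -4) = Add(-4, n))
Pow(Add(Add(Function('U')(42, Add(7, 31)), Add(-27, Mul(-21, 7))), Pow(Add(N, -794), -1)), -1) = Pow(Add(Add(Add(-4, Add(7, 31)), Add(-27, Mul(-21, 7))), Pow(Add(Rational(1, 8005), -794), -1)), -1) = Pow(Add(Add(Add(-4, 38), Add(-27, -147)), Pow(Rational(-6355969, 8005), -1)), -1) = Pow(Add(Add(34, -174), Rational(-8005, 6355969)), -1) = Pow(Add(-140, Rational(-8005, 6355969)), -1) = Pow(Rational(-889843665, 6355969), -1) = Rational(-6355969, 889843665)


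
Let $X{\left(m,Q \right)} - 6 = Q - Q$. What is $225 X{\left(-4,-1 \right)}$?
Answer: $1350$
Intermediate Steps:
$X{\left(m,Q \right)} = 6$ ($X{\left(m,Q \right)} = 6 + \left(Q - Q\right) = 6 + 0 = 6$)
$225 X{\left(-4,-1 \right)} = 225 \cdot 6 = 1350$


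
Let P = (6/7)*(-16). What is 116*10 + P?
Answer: 8024/7 ≈ 1146.3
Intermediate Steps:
P = -96/7 (P = (6*(⅐))*(-16) = (6/7)*(-16) = -96/7 ≈ -13.714)
116*10 + P = 116*10 - 96/7 = 1160 - 96/7 = 8024/7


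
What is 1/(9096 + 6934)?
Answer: 1/16030 ≈ 6.2383e-5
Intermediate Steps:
1/(9096 + 6934) = 1/16030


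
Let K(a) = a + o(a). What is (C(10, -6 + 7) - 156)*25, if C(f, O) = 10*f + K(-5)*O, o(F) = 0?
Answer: -1525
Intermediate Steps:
K(a) = a (K(a) = a + 0 = a)
C(f, O) = -5*O + 10*f (C(f, O) = 10*f - 5*O = -5*O + 10*f)
(C(10, -6 + 7) - 156)*25 = ((-5*(-6 + 7) + 10*10) - 156)*25 = ((-5*1 + 100) - 156)*25 = ((-5 + 100) - 156)*25 = (95 - 156)*25 = -61*25 = -1525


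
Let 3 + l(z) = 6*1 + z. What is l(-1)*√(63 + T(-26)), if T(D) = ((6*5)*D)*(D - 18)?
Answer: 2*√34383 ≈ 370.85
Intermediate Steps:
T(D) = 30*D*(-18 + D) (T(D) = (30*D)*(-18 + D) = 30*D*(-18 + D))
l(z) = 3 + z (l(z) = -3 + (6*1 + z) = -3 + (6 + z) = 3 + z)
l(-1)*√(63 + T(-26)) = (3 - 1)*√(63 + 30*(-26)*(-18 - 26)) = 2*√(63 + 30*(-26)*(-44)) = 2*√(63 + 34320) = 2*√34383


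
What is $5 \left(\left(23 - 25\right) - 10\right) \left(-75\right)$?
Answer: $4500$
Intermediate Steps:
$5 \left(\left(23 - 25\right) - 10\right) \left(-75\right) = 5 \left(-2 - 10\right) \left(-75\right) = 5 \left(-12\right) \left(-75\right) = \left(-60\right) \left(-75\right) = 4500$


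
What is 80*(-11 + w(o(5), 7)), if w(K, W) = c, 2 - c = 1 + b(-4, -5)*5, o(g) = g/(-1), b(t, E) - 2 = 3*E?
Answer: 4400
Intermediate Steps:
b(t, E) = 2 + 3*E
o(g) = -g (o(g) = g*(-1) = -g)
c = 66 (c = 2 - (1 + (2 + 3*(-5))*5) = 2 - (1 + (2 - 15)*5) = 2 - (1 - 13*5) = 2 - (1 - 65) = 2 - 1*(-64) = 2 + 64 = 66)
w(K, W) = 66
80*(-11 + w(o(5), 7)) = 80*(-11 + 66) = 80*55 = 4400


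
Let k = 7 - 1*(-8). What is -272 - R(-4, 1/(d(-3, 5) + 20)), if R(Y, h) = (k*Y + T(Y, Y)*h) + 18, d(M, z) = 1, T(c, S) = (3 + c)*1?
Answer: -4829/21 ≈ -229.95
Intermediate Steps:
T(c, S) = 3 + c
k = 15 (k = 7 + 8 = 15)
R(Y, h) = 18 + 15*Y + h*(3 + Y) (R(Y, h) = (15*Y + (3 + Y)*h) + 18 = (15*Y + h*(3 + Y)) + 18 = 18 + 15*Y + h*(3 + Y))
-272 - R(-4, 1/(d(-3, 5) + 20)) = -272 - (18 + 15*(-4) + (3 - 4)/(1 + 20)) = -272 - (18 - 60 - 1/21) = -272 - 1*(-883/21) = -272 + 883/21 = -4829/21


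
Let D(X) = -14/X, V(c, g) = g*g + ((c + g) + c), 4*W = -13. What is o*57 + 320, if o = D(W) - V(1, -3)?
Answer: 1424/13 ≈ 109.54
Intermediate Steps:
W = -13/4 (W = (¼)*(-13) = -13/4 ≈ -3.2500)
V(c, g) = g + g² + 2*c (V(c, g) = g² + (g + 2*c) = g + g² + 2*c)
o = -48/13 (o = -14/(-13/4) - (-3 + (-3)² + 2*1) = -14*(-4/13) - (-3 + 9 + 2) = 56/13 - 1*8 = 56/13 - 8 = -48/13 ≈ -3.6923)
o*57 + 320 = -48/13*57 + 320 = -2736/13 + 320 = 1424/13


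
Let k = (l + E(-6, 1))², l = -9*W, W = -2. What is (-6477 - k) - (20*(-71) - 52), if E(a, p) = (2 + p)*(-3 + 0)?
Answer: -5086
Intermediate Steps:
E(a, p) = -6 - 3*p (E(a, p) = (2 + p)*(-3) = -6 - 3*p)
l = 18 (l = -9*(-2) = 18)
k = 81 (k = (18 + (-6 - 3*1))² = (18 + (-6 - 3))² = (18 - 9)² = 9² = 81)
(-6477 - k) - (20*(-71) - 52) = (-6477 - 1*81) - (20*(-71) - 52) = (-6477 - 81) - (-1420 - 52) = -6558 - 1*(-1472) = -6558 + 1472 = -5086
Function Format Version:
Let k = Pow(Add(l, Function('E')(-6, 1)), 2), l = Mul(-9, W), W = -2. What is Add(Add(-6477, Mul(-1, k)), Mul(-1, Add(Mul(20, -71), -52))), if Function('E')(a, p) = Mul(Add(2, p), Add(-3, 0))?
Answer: -5086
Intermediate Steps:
Function('E')(a, p) = Add(-6, Mul(-3, p)) (Function('E')(a, p) = Mul(Add(2, p), -3) = Add(-6, Mul(-3, p)))
l = 18 (l = Mul(-9, -2) = 18)
k = 81 (k = Pow(Add(18, Add(-6, Mul(-3, 1))), 2) = Pow(Add(18, Add(-6, -3)), 2) = Pow(Add(18, -9), 2) = Pow(9, 2) = 81)
Add(Add(-6477, Mul(-1, k)), Mul(-1, Add(Mul(20, -71), -52))) = Add(Add(-6477, Mul(-1, 81)), Mul(-1, Add(Mul(20, -71), -52))) = Add(Add(-6477, -81), Mul(-1, Add(-1420, -52))) = Add(-6558, Mul(-1, -1472)) = Add(-6558, 1472) = -5086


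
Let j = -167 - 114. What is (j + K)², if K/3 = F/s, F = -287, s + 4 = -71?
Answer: 45400644/625 ≈ 72641.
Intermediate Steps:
s = -75 (s = -4 - 71 = -75)
j = -281
K = 287/25 (K = 3*(-287/(-75)) = 3*(-287*(-1/75)) = 3*(287/75) = 287/25 ≈ 11.480)
(j + K)² = (-281 + 287/25)² = (-6738/25)² = 45400644/625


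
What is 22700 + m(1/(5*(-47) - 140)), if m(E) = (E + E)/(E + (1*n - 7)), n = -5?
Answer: 102172702/4501 ≈ 22700.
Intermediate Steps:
m(E) = 2*E/(-12 + E) (m(E) = (E + E)/(E + (1*(-5) - 7)) = (2*E)/(E + (-5 - 7)) = (2*E)/(E - 12) = (2*E)/(-12 + E) = 2*E/(-12 + E))
22700 + m(1/(5*(-47) - 140)) = 22700 + 2/((5*(-47) - 140)*(-12 + 1/(5*(-47) - 140))) = 22700 + 2/((-235 - 140)*(-12 + 1/(-235 - 140))) = 22700 + 2/(-375*(-12 + 1/(-375))) = 22700 + 2*(-1/375)/(-12 - 1/375) = 22700 + 2*(-1/375)/(-4501/375) = 22700 + 2*(-1/375)*(-375/4501) = 22700 + 2/4501 = 102172702/4501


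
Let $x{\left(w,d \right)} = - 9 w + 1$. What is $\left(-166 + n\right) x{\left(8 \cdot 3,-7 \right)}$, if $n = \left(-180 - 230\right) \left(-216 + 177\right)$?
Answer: $-3402160$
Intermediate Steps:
$x{\left(w,d \right)} = 1 - 9 w$
$n = 15990$ ($n = \left(-410\right) \left(-39\right) = 15990$)
$\left(-166 + n\right) x{\left(8 \cdot 3,-7 \right)} = \left(-166 + 15990\right) \left(1 - 9 \cdot 8 \cdot 3\right) = 15824 \left(1 - 216\right) = 15824 \left(-215\right) = -3402160$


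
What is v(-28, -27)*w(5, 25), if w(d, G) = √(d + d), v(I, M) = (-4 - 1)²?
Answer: 25*√10 ≈ 79.057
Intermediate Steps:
v(I, M) = 25 (v(I, M) = (-5)² = 25)
w(d, G) = √2*√d (w(d, G) = √(2*d) = √2*√d)
v(-28, -27)*w(5, 25) = 25*(√2*√5) = 25*√10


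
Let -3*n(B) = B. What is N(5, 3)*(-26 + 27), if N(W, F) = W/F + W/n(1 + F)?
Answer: -25/12 ≈ -2.0833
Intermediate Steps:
n(B) = -B/3
N(W, F) = W/F + W/(-⅓ - F/3) (N(W, F) = W/F + W/((-(1 + F)/3)) = W/F + W/(-⅓ - F/3))
N(5, 3)*(-26 + 27) = (5*(1 - 2*3)/(3*(1 + 3)))*(-26 + 27) = (5*(⅓)*(1 - 6)/4)*1 = (5*(⅓)*(¼)*(-5))*1 = -25/12*1 = -25/12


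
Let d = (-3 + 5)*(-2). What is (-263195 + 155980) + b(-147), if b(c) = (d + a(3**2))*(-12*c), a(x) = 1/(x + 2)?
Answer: -1255217/11 ≈ -1.1411e+5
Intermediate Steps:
d = -4 (d = 2*(-2) = -4)
a(x) = 1/(2 + x)
b(c) = 516*c/11 (b(c) = (-4 + 1/(2 + 3**2))*(-12*c) = (-4 + 1/(2 + 9))*(-12*c) = (-4 + 1/11)*(-12*c) = -(-516)*c/11 = 516*c/11)
(-263195 + 155980) + b(-147) = (-263195 + 155980) + (516/11)*(-147) = -107215 - 75852/11 = -1255217/11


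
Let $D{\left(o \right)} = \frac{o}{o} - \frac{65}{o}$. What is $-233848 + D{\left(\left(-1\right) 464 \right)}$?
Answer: $- \frac{108504943}{464} \approx -2.3385 \cdot 10^{5}$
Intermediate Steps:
$D{\left(o \right)} = 1 - \frac{65}{o}$
$-233848 + D{\left(\left(-1\right) 464 \right)} = -233848 + \frac{-65 - 464}{\left(-1\right) 464} = -233848 + \frac{-65 - 464}{-464} = -233848 - - \frac{529}{464} = -233848 + \frac{529}{464} = - \frac{108504943}{464}$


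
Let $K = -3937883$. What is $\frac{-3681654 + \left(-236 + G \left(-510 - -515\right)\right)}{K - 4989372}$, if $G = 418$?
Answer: $\frac{735960}{1785451} \approx 0.4122$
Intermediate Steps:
$\frac{-3681654 + \left(-236 + G \left(-510 - -515\right)\right)}{K - 4989372} = \frac{-3681654 - \left(236 - 418 \left(-510 - -515\right)\right)}{-3937883 - 4989372} = \frac{-3681654 - \left(236 - 418 \left(-510 + 515\right)\right)}{-8927255} = \left(-3681654 + \left(-236 + 418 \cdot 5\right)\right) \left(- \frac{1}{8927255}\right) = \left(-3681654 + \left(-236 + 2090\right)\right) \left(- \frac{1}{8927255}\right) = \left(-3681654 + 1854\right) \left(- \frac{1}{8927255}\right) = \left(-3679800\right) \left(- \frac{1}{8927255}\right) = \frac{735960}{1785451}$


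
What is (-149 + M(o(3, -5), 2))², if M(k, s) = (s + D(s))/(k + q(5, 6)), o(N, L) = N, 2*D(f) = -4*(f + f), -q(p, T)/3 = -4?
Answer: 558009/25 ≈ 22320.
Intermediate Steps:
q(p, T) = 12 (q(p, T) = -3*(-4) = 12)
D(f) = -4*f (D(f) = (-4*(f + f))/2 = (-8*f)/2 = -4*f)
M(k, s) = -3*s/(12 + k) (M(k, s) = (s - 4*s)/(k + 12) = (-3*s)/(12 + k) = -3*s/(12 + k))
(-149 + M(o(3, -5), 2))² = (-149 - 3*2/(12 + 3))² = (-149 - 3*2/15)² = (-149 - 3*2*1/15)² = (-149 - ⅖)² = (-747/5)² = 558009/25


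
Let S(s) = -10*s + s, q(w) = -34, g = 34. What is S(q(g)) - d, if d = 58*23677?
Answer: -1372960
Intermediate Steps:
d = 1373266
S(s) = -9*s
S(q(g)) - d = -9*(-34) - 1*1373266 = 306 - 1373266 = -1372960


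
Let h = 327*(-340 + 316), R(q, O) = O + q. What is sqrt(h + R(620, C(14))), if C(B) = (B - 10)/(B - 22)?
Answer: I*sqrt(28914)/2 ≈ 85.021*I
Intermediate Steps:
C(B) = (-10 + B)/(-22 + B)
h = -7848 (h = 327*(-24) = -7848)
sqrt(h + R(620, C(14))) = sqrt(-7848 + ((-10 + 14)/(-22 + 14) + 620)) = sqrt(-7848 + (4/(-8) + 620)) = sqrt(-7848 + (-1/8*4 + 620)) = sqrt(-7848 + (-1/2 + 620)) = sqrt(-7848 + 1239/2) = sqrt(-14457/2) = I*sqrt(28914)/2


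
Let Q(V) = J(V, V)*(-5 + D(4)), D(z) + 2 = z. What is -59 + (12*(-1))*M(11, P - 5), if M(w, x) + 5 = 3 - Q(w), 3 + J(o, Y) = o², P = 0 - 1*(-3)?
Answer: -4283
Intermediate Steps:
D(z) = -2 + z
P = 3 (P = 0 + 3 = 3)
J(o, Y) = -3 + o²
Q(V) = 9 - 3*V² (Q(V) = (-3 + V²)*(-5 + (-2 + 4)) = (-3 + V²)*(-5 + 2) = (-3 + V²)*(-3) = 9 - 3*V²)
M(w, x) = -11 + 3*w² (M(w, x) = -5 + (3 - (9 - 3*w²)) = -5 + (3 + (-9 + 3*w²)) = -5 + (-6 + 3*w²) = -11 + 3*w²)
-59 + (12*(-1))*M(11, P - 5) = -59 + (12*(-1))*(-11 + 3*11²) = -59 - 12*(-11 + 3*121) = -59 - 12*(-11 + 363) = -59 - 12*352 = -59 - 4224 = -4283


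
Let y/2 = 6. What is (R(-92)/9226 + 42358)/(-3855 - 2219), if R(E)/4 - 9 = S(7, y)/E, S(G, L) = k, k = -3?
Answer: -8988283715/1288890652 ≈ -6.9737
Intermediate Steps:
y = 12 (y = 2*6 = 12)
S(G, L) = -3
R(E) = 36 - 12/E (R(E) = 36 + 4*(-3/E) = 36 - 12/E)
(R(-92)/9226 + 42358)/(-3855 - 2219) = ((36 - 12/(-92))/9226 + 42358)/(-3855 - 2219) = ((36 - 12*(-1/92))*(1/9226) + 42358)/(-6074) = ((36 + 3/23)*(1/9226) + 42358)*(-1/6074) = ((831/23)*(1/9226) + 42358)*(-1/6074) = (831/212198 + 42358)*(-1/6074) = (8988283715/212198)*(-1/6074) = -8988283715/1288890652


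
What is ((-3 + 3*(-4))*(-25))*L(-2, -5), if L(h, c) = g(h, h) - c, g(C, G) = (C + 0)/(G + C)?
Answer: 4125/2 ≈ 2062.5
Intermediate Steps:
g(C, G) = C/(C + G)
L(h, c) = ½ - c (L(h, c) = h/(h + h) - c = h/((2*h)) - c = h*(1/(2*h)) - c = ½ - c)
((-3 + 3*(-4))*(-25))*L(-2, -5) = ((-3 + 3*(-4))*(-25))*(½ - 1*(-5)) = ((-3 - 12)*(-25))*(½ + 5) = -15*(-25)*(11/2) = 375*(11/2) = 4125/2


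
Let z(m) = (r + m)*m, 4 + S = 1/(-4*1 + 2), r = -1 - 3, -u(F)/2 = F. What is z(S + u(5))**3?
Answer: 1235376017/64 ≈ 1.9303e+7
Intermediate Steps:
u(F) = -2*F
r = -4
S = -9/2 (S = -4 + 1/(-4*1 + 2) = -4 + 1/(-4 + 2) = -4 + 1/(-2) = -4 - 1/2 = -9/2 ≈ -4.5000)
z(m) = m*(-4 + m) (z(m) = (-4 + m)*m = m*(-4 + m))
z(S + u(5))**3 = ((-9/2 - 2*5)*(-4 + (-9/2 - 2*5)))**3 = ((-9/2 - 10)*(-4 + (-9/2 - 10)))**3 = (-29*(-4 - 29/2)/2)**3 = (-29/2*(-37/2))**3 = (1073/4)**3 = 1235376017/64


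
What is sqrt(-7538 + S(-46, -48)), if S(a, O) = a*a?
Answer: I*sqrt(5422) ≈ 73.634*I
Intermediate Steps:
S(a, O) = a**2
sqrt(-7538 + S(-46, -48)) = sqrt(-7538 + (-46)**2) = sqrt(-7538 + 2116) = sqrt(-5422) = I*sqrt(5422)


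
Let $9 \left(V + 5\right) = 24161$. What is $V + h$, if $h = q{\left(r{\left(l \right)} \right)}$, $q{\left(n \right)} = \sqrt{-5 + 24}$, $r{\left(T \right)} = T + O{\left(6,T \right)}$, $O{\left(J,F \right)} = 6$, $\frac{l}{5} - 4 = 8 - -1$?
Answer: $\frac{24116}{9} + \sqrt{19} \approx 2683.9$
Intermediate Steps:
$l = 65$ ($l = 20 + 5 \left(8 - -1\right) = 20 + 5 \left(8 + 1\right) = 20 + 5 \cdot 9 = 20 + 45 = 65$)
$V = \frac{24116}{9}$ ($V = -5 + \frac{1}{9} \cdot 24161 = -5 + \frac{24161}{9} = \frac{24116}{9} \approx 2679.6$)
$r{\left(T \right)} = 6 + T$ ($r{\left(T \right)} = T + 6 = 6 + T$)
$q{\left(n \right)} = \sqrt{19}$
$h = \sqrt{19} \approx 4.3589$
$V + h = \frac{24116}{9} + \sqrt{19}$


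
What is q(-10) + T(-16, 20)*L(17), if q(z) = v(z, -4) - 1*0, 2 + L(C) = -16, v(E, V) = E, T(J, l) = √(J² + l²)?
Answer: -10 - 72*√41 ≈ -471.02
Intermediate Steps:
L(C) = -18 (L(C) = -2 - 16 = -18)
q(z) = z (q(z) = z - 1*0 = z + 0 = z)
q(-10) + T(-16, 20)*L(17) = -10 + √((-16)² + 20²)*(-18) = -10 + √(256 + 400)*(-18) = -10 + √656*(-18) = -10 + (4*√41)*(-18) = -10 - 72*√41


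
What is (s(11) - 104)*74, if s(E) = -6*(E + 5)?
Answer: -14800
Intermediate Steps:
s(E) = -30 - 6*E (s(E) = -6*(5 + E) = -30 - 6*E)
(s(11) - 104)*74 = ((-30 - 6*11) - 104)*74 = ((-30 - 66) - 104)*74 = (-96 - 104)*74 = -200*74 = -14800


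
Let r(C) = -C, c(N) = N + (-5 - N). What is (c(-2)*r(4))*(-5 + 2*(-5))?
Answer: -300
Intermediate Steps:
c(N) = -5
(c(-2)*r(4))*(-5 + 2*(-5)) = (-(-5)*4)*(-5 + 2*(-5)) = (-5*(-4))*(-5 - 10) = 20*(-15) = -300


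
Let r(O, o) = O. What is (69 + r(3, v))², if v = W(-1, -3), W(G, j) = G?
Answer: 5184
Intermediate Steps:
v = -1
(69 + r(3, v))² = (69 + 3)² = 72² = 5184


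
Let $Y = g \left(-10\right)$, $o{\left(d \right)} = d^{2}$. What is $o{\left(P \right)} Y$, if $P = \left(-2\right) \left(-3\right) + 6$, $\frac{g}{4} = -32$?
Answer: $184320$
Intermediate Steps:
$g = -128$ ($g = 4 \left(-32\right) = -128$)
$P = 12$ ($P = 6 + 6 = 12$)
$Y = 1280$ ($Y = \left(-128\right) \left(-10\right) = 1280$)
$o{\left(P \right)} Y = 12^{2} \cdot 1280 = 144 \cdot 1280 = 184320$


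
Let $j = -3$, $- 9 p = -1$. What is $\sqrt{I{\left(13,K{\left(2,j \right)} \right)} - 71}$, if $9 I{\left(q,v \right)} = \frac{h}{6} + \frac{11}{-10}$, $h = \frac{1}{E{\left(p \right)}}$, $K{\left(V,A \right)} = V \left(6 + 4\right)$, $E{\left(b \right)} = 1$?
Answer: $\frac{i \sqrt{143985}}{45} \approx 8.4323 i$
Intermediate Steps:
$p = \frac{1}{9}$ ($p = \left(- \frac{1}{9}\right) \left(-1\right) = \frac{1}{9} \approx 0.11111$)
$K{\left(V,A \right)} = 10 V$ ($K{\left(V,A \right)} = V 10 = 10 V$)
$h = 1$ ($h = 1^{-1} = 1$)
$I{\left(q,v \right)} = - \frac{14}{135}$ ($I{\left(q,v \right)} = \frac{1 \cdot \frac{1}{6} + \frac{11}{-10}}{9} = \frac{1 \cdot \frac{1}{6} + 11 \left(- \frac{1}{10}\right)}{9} = \frac{\frac{1}{6} - \frac{11}{10}}{9} = \frac{1}{9} \left(- \frac{14}{15}\right) = - \frac{14}{135}$)
$\sqrt{I{\left(13,K{\left(2,j \right)} \right)} - 71} = \sqrt{- \frac{14}{135} - 71} = \sqrt{- \frac{9599}{135}} = \frac{i \sqrt{143985}}{45}$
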